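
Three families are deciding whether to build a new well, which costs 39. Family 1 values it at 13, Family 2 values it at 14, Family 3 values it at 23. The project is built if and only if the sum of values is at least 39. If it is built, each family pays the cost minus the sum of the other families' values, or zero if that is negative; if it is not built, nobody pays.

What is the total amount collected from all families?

17

Total value 50 ≥ cost 39, so it is built.
Family 1: others sum to 37; max(0, 39 - 37) = 2.
Family 2: others sum to 36; max(0, 39 - 36) = 3.
Family 3: others sum to 27; max(0, 39 - 27) = 12.
Total collected = 2 + 3 + 12 = 17.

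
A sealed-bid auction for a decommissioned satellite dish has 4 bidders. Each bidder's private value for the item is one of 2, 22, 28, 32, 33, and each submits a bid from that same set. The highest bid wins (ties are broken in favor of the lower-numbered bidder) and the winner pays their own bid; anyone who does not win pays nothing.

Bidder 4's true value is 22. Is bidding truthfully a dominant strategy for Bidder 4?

Yes

Check each profile of the others' bids and compare truth against every alternative bid.
Others bid (2, 2, 2): truth gives 0, best alternative gives 0.
Others bid (2, 2, 22): truth gives 0, best alternative gives 0.
Others bid (2, 2, 28): truth gives 0, best alternative gives 0.
Others bid (2, 2, 32): truth gives 0, best alternative gives 0.
Others bid (2, 2, 33): truth gives 0, best alternative gives 0.
Others bid (2, 22, 2): truth gives 0, best alternative gives 0.
(Remaining 119 profiles checked similarly; truth is weakly best in each.)
In every case the truthful bid is at least as good as any alternative, so it is a dominant strategy.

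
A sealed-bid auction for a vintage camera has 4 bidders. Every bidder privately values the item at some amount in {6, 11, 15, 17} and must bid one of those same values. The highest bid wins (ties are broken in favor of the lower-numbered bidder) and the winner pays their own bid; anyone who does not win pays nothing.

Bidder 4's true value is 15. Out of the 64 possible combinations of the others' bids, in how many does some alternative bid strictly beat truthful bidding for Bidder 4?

Others bid (6, 6, 6): truth gives 0; bid 11 gives 4 > 0. Violating.
Others bid (6, 6, 11): truth gives 0; no alternative beats it.
Others bid (6, 6, 15): truth gives 0; no alternative beats it.
(Checking all 64 profiles: 1 has a profitable deviation, 63 do not.)

1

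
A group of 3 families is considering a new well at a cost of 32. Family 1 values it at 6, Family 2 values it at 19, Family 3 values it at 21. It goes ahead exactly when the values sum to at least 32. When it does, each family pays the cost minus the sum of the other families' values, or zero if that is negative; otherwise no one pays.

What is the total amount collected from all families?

12

Total value 46 ≥ cost 32, so it is built.
Family 1: others sum to 40; max(0, 32 - 40) = 0.
Family 2: others sum to 27; max(0, 32 - 27) = 5.
Family 3: others sum to 25; max(0, 32 - 25) = 7.
Total collected = 0 + 5 + 7 = 12.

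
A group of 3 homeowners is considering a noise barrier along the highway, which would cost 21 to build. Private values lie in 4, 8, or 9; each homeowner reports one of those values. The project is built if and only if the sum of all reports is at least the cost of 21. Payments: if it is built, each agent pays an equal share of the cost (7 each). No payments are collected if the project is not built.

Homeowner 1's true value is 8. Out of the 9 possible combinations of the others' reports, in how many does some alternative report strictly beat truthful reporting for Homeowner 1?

2

Others report (4, 8): truth gives 0; report 9 gives 1 > 0. Violating.
Others report (8, 4): truth gives 0; report 9 gives 1 > 0. Violating.
Others report (4, 4): truth gives 0; no alternative beats it.
Others report (4, 9): truth gives 1; no alternative beats it.
(Checking all 9 profiles: 2 have a profitable deviation, 7 do not.)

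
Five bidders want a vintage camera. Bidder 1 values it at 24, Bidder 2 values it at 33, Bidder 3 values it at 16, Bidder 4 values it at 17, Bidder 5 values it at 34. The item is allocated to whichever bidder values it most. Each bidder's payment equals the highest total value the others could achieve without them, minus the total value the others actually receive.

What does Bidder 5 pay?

33

Bidder 5 has the highest value and receives the item.
Without Bidder 5, the item would go to the next-highest value, 33, so the others could achieve 33.
With Bidder 5 present and winning, the others receive nothing, so their total is 0.
Payment = 33 - 0 = 33.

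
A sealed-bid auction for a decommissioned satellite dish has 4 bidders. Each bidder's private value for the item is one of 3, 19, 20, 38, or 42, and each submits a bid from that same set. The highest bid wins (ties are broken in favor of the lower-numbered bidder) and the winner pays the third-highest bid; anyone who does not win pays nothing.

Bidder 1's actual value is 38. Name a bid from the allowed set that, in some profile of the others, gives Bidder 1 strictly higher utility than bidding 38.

Suppose Bidder 2 bids 3, Bidder 3 bids 3 and Bidder 4 bids 42.
Bid 38: loses, pays 0, utility 0.
Bid 42: wins, pays 3, utility 38 - 3 = 35.
So bidding 42 beats truth here (35 > 0).

42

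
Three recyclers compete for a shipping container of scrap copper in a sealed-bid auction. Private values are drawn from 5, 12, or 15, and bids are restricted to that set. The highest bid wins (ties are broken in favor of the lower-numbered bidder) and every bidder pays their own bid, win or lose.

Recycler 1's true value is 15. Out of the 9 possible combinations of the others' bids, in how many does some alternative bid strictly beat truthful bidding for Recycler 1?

4

Others bid (5, 5): truth gives 0; bid 5 gives 10 > 0. Violating.
Others bid (5, 12): truth gives 0; bid 12 gives 3 > 0. Violating.
Others bid (12, 5): truth gives 0; bid 12 gives 3 > 0. Violating.
Others bid (12, 12): truth gives 0; bid 12 gives 3 > 0. Violating.
Others bid (5, 15): truth gives 0; no alternative beats it.
Others bid (12, 15): truth gives 0; no alternative beats it.
(Checking all 9 profiles: 4 have a profitable deviation, 5 do not.)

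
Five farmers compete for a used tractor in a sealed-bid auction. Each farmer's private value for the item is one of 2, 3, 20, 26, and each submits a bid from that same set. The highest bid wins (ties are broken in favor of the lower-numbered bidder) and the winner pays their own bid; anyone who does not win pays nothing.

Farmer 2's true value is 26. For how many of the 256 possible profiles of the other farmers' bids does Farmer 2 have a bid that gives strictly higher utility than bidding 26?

54

Others bid (2, 2, 2, 2): truth gives 0; bid 3 gives 23 > 0. Violating.
Others bid (2, 2, 2, 3): truth gives 0; bid 3 gives 23 > 0. Violating.
Others bid (2, 2, 2, 20): truth gives 0; bid 20 gives 6 > 0. Violating.
Others bid (2, 2, 3, 2): truth gives 0; bid 3 gives 23 > 0. Violating.
Others bid (2, 2, 2, 26): truth gives 0; no alternative beats it.
Others bid (2, 2, 3, 26): truth gives 0; no alternative beats it.
(Checking all 256 profiles: 54 have a profitable deviation, 202 do not.)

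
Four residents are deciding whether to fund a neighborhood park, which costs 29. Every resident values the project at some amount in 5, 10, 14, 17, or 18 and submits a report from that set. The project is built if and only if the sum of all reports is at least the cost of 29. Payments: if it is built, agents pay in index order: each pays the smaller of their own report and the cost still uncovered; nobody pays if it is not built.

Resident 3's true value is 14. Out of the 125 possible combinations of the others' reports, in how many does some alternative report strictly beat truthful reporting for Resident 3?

Others report (5, 5, 10): truth gives 0; report 10 gives 4 > 0. Violating.
Others report (5, 5, 14): truth gives 0; report 5 gives 9 > 0. Violating.
Others report (5, 5, 17): truth gives 0; report 5 gives 9 > 0. Violating.
Others report (5, 5, 18): truth gives 0; report 5 gives 9 > 0. Violating.
Others report (5, 5, 5): truth gives 0; no alternative beats it.
Others report (10, 14, 5): truth gives 9; no alternative beats it.
(Checking all 125 profiles: 49 have a profitable deviation, 76 do not.)

49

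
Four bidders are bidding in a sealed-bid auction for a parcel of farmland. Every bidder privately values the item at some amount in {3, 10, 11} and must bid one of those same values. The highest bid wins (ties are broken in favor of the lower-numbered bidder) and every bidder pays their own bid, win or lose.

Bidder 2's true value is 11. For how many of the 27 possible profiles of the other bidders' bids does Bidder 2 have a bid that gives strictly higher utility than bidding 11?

13

Others bid (3, 3, 3): truth gives 0; bid 10 gives 1 > 0. Violating.
Others bid (3, 3, 10): truth gives 0; bid 10 gives 1 > 0. Violating.
Others bid (3, 10, 3): truth gives 0; bid 10 gives 1 > 0. Violating.
Others bid (3, 10, 10): truth gives 0; bid 10 gives 1 > 0. Violating.
Others bid (3, 3, 11): truth gives 0; no alternative beats it.
Others bid (3, 10, 11): truth gives 0; no alternative beats it.
(Checking all 27 profiles: 13 have a profitable deviation, 14 do not.)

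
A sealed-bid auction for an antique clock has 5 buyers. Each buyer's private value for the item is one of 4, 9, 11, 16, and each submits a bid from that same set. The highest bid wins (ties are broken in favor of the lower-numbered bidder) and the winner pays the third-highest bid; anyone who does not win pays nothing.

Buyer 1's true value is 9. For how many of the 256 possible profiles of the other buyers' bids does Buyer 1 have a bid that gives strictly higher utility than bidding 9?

8

Others bid (4, 4, 4, 11): truth gives 0; bid 11 gives 5 > 0. Violating.
Others bid (4, 4, 4, 16): truth gives 0; bid 16 gives 5 > 0. Violating.
Others bid (4, 4, 11, 4): truth gives 0; bid 11 gives 5 > 0. Violating.
Others bid (4, 4, 16, 4): truth gives 0; bid 16 gives 5 > 0. Violating.
Others bid (4, 4, 4, 4): truth gives 5; no alternative beats it.
Others bid (4, 4, 4, 9): truth gives 5; no alternative beats it.
(Checking all 256 profiles: 8 have a profitable deviation, 248 do not.)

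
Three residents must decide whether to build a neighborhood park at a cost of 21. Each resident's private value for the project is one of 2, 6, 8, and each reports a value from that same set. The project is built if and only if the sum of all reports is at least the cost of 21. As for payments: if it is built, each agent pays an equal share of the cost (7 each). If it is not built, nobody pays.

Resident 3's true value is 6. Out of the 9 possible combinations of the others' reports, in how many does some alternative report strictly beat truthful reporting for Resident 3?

1

Others report (8, 8): truth gives -1; report 2 gives 0 > -1. Violating.
Others report (2, 2): truth gives 0; no alternative beats it.
Others report (2, 6): truth gives 0; no alternative beats it.
(Checking all 9 profiles: 1 has a profitable deviation, 8 do not.)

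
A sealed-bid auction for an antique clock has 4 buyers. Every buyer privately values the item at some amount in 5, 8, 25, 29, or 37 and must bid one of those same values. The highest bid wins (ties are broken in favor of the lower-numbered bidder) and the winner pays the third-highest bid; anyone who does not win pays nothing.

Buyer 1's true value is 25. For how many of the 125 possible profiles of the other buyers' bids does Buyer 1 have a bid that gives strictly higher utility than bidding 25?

24

Others bid (5, 5, 29): truth gives 0; bid 29 gives 20 > 0. Violating.
Others bid (5, 5, 37): truth gives 0; bid 37 gives 20 > 0. Violating.
Others bid (5, 8, 29): truth gives 0; bid 29 gives 17 > 0. Violating.
Others bid (5, 8, 37): truth gives 0; bid 37 gives 17 > 0. Violating.
Others bid (5, 5, 5): truth gives 20; no alternative beats it.
Others bid (5, 5, 8): truth gives 20; no alternative beats it.
(Checking all 125 profiles: 24 have a profitable deviation, 101 do not.)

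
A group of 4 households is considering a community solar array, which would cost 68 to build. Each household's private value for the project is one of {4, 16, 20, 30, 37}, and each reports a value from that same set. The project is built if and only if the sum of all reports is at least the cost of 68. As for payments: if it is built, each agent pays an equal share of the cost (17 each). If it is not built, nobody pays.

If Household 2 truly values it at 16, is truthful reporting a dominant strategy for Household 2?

No

Consider the case where Household 1 reports 4, Household 3 reports 16 and Household 4 reports 37.
Truthful report 16: project built, pays 17, utility 16 - 17 = -1.
Report 4 instead: project not built, utility 0.
Since 0 > -1, reporting 4 is strictly better here, so truthful reporting is not dominant.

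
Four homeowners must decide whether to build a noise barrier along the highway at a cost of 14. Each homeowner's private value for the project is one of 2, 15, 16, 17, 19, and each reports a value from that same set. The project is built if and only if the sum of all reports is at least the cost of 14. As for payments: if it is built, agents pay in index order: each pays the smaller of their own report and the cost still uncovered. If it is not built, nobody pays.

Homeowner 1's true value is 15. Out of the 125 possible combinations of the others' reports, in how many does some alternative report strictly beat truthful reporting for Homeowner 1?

124

Others report (2, 2, 15): truth gives 1; report 2 gives 13 > 1. Violating.
Others report (2, 2, 16): truth gives 1; report 2 gives 13 > 1. Violating.
Others report (2, 2, 17): truth gives 1; report 2 gives 13 > 1. Violating.
Others report (2, 2, 19): truth gives 1; report 2 gives 13 > 1. Violating.
Others report (2, 2, 2): truth gives 1; no alternative beats it.
(Checking all 125 profiles: 124 have a profitable deviation, 1 does not.)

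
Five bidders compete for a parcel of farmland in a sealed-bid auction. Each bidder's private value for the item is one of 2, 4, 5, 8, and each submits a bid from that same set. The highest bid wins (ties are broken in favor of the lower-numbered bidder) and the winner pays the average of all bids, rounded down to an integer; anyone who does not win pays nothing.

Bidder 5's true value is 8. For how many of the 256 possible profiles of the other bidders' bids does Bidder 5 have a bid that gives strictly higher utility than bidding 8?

11

Others bid (2, 2, 2, 2): truth gives 5; bid 4 gives 6 > 5. Violating.
Others bid (2, 2, 4, 4): truth gives 4; bid 5 gives 5 > 4. Violating.
Others bid (2, 4, 2, 4): truth gives 4; bid 5 gives 5 > 4. Violating.
Others bid (2, 4, 4, 2): truth gives 4; bid 5 gives 5 > 4. Violating.
Others bid (2, 2, 2, 4): truth gives 5; no alternative beats it.
Others bid (2, 2, 2, 5): truth gives 5; no alternative beats it.
(Checking all 256 profiles: 11 have a profitable deviation, 245 do not.)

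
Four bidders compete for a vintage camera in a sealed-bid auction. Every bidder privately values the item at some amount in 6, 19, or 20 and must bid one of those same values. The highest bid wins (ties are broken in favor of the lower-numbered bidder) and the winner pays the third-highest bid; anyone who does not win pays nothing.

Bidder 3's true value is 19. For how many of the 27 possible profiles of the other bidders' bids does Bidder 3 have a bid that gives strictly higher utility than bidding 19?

3

Others bid (6, 6, 20): truth gives 0; bid 20 gives 13 > 0. Violating.
Others bid (6, 19, 6): truth gives 0; bid 20 gives 13 > 0. Violating.
Others bid (19, 6, 6): truth gives 0; bid 20 gives 13 > 0. Violating.
Others bid (6, 6, 6): truth gives 13; no alternative beats it.
Others bid (6, 6, 19): truth gives 13; no alternative beats it.
(Checking all 27 profiles: 3 have a profitable deviation, 24 do not.)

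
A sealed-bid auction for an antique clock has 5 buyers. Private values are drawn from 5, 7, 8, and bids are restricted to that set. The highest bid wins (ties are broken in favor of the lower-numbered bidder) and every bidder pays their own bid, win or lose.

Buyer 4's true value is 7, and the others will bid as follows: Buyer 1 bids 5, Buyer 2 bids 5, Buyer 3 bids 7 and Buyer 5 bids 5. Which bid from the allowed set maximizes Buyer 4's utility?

8

Bid 5: loses but pays 5, utility -5.
Bid 7: loses but pays 7, utility -7.
Bid 8: wins, pays 8, utility 7 - 8 = -1.
The best choice is 8 with utility -1.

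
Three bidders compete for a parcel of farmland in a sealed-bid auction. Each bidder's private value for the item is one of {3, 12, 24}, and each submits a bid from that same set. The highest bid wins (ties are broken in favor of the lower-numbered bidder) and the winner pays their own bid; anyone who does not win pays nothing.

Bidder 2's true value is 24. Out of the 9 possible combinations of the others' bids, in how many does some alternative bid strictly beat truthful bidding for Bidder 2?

2

Others bid (3, 3): truth gives 0; bid 12 gives 12 > 0. Violating.
Others bid (3, 12): truth gives 0; bid 12 gives 12 > 0. Violating.
Others bid (3, 24): truth gives 0; no alternative beats it.
Others bid (12, 3): truth gives 0; no alternative beats it.
(Checking all 9 profiles: 2 have a profitable deviation, 7 do not.)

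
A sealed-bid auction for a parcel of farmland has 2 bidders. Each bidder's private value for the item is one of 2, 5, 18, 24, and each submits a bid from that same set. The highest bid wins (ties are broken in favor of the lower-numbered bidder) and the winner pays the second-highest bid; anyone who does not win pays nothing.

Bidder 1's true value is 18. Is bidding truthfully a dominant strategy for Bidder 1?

Check each profile of the others' bids and compare truth against every alternative bid.
Others bid (2): truth gives 16, best alternative gives 16.
Others bid (5): truth gives 13, best alternative gives 13.
Others bid (18): truth gives 0, best alternative gives 0.
Others bid (24): truth gives 0, best alternative gives 0.
In every case the truthful bid is at least as good as any alternative, so it is a dominant strategy.

Yes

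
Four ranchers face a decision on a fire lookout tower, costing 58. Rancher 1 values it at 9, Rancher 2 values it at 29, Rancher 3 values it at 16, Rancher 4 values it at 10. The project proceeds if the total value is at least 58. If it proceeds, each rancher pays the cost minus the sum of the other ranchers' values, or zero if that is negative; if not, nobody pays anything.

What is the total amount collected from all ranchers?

40

Total value 64 ≥ cost 58, so it is built.
Rancher 1: others sum to 55; max(0, 58 - 55) = 3.
Rancher 2: others sum to 35; max(0, 58 - 35) = 23.
Rancher 3: others sum to 48; max(0, 58 - 48) = 10.
Rancher 4: others sum to 54; max(0, 58 - 54) = 4.
Total collected = 3 + 23 + 10 + 4 = 40.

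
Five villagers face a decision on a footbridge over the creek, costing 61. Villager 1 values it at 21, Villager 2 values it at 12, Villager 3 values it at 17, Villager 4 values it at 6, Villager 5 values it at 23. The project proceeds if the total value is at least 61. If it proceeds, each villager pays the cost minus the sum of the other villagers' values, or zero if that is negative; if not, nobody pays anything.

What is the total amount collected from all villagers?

8

Total value 79 ≥ cost 61, so it is built.
Villager 1: others sum to 58; max(0, 61 - 58) = 3.
Villager 2: others sum to 67; max(0, 61 - 67) = 0.
Villager 3: others sum to 62; max(0, 61 - 62) = 0.
Villager 4: others sum to 73; max(0, 61 - 73) = 0.
Villager 5: others sum to 56; max(0, 61 - 56) = 5.
Total collected = 3 + 0 + 0 + 0 + 5 = 8.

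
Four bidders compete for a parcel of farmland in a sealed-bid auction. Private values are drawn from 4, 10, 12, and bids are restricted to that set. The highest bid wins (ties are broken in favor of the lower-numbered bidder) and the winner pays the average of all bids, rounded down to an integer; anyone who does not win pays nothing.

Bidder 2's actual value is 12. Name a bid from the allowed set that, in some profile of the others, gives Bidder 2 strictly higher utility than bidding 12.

Suppose Bidder 1 bids 4, Bidder 3 bids 4 and Bidder 4 bids 4.
Bid 12: wins, pays 6, utility 12 - 6 = 6.
Bid 10: wins, pays 5, utility 12 - 5 = 7.
So bidding 10 beats truth here (7 > 6).

10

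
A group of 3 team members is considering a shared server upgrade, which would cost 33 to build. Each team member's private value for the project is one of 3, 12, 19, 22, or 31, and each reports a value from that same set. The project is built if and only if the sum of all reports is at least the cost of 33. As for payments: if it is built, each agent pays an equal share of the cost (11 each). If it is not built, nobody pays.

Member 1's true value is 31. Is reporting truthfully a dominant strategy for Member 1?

Check each profile of the others' reports and compare truth against every alternative report.
Others report (3, 3): truth gives 20, best alternative gives 0.
Others report (3, 12): truth gives 20, best alternative gives 20.
Others report (3, 19): truth gives 20, best alternative gives 20.
Others report (3, 22): truth gives 20, best alternative gives 20.
Others report (3, 31): truth gives 20, best alternative gives 20.
Others report (12, 3): truth gives 20, best alternative gives 20.
(Remaining 19 profiles checked similarly; truth is weakly best in each.)
In every case the truthful report is at least as good as any alternative, so it is a dominant strategy.

Yes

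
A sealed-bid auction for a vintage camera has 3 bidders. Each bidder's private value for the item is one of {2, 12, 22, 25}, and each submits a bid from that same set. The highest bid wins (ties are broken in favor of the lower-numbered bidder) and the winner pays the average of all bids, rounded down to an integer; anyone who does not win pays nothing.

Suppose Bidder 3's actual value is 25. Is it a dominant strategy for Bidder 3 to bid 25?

Consider the case where Bidder 1 bids 2 and Bidder 2 bids 2.
Truthful bid 25: wins, pays 9, utility 25 - 9 = 16.
Bid 12 instead: wins, pays 5, utility 25 - 5 = 20.
Since 20 > 16, bidding 12 is strictly better here, so truthful bidding is not dominant.

No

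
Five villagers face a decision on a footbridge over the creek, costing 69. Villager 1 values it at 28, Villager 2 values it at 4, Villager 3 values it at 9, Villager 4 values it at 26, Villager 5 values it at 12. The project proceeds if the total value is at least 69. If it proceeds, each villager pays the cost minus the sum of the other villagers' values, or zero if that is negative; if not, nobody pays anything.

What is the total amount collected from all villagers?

Total value 79 ≥ cost 69, so it is built.
Villager 1: others sum to 51; max(0, 69 - 51) = 18.
Villager 2: others sum to 75; max(0, 69 - 75) = 0.
Villager 3: others sum to 70; max(0, 69 - 70) = 0.
Villager 4: others sum to 53; max(0, 69 - 53) = 16.
Villager 5: others sum to 67; max(0, 69 - 67) = 2.
Total collected = 18 + 0 + 0 + 16 + 2 = 36.

36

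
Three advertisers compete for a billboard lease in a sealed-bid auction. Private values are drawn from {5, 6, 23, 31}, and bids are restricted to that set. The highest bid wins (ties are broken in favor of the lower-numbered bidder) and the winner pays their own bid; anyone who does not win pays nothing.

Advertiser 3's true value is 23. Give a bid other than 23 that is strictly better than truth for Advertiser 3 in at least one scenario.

Suppose Advertiser 1 bids 5 and Advertiser 2 bids 5.
Bid 23: wins, pays 23, utility 23 - 23 = 0.
Bid 6: wins, pays 6, utility 23 - 6 = 17.
So bidding 6 beats truth here (17 > 0).

6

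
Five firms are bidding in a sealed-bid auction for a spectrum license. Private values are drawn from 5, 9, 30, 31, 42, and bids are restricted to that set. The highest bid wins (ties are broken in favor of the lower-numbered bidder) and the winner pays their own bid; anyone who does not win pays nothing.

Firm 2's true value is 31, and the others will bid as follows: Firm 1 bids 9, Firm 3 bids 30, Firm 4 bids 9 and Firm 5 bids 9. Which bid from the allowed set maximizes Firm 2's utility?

Bid 5: loses, pays 0, utility 0.
Bid 9: loses, pays 0, utility 0.
Bid 30: wins, pays 30, utility 31 - 30 = 1.
Bid 31: wins, pays 31, utility 31 - 31 = 0.
Bid 42: wins, pays 42, utility 31 - 42 = -11.
The best choice is 30 with utility 1.

30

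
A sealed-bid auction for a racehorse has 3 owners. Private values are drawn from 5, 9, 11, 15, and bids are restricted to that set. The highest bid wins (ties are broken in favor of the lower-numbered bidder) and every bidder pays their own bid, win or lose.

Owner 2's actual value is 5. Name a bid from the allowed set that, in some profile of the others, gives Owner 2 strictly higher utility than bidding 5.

9

Suppose Owner 1 bids 5 and Owner 3 bids 5.
Bid 5: loses but pays 5, utility -5.
Bid 9: wins, pays 9, utility 5 - 9 = -4.
So bidding 9 beats truth here (-4 > -5).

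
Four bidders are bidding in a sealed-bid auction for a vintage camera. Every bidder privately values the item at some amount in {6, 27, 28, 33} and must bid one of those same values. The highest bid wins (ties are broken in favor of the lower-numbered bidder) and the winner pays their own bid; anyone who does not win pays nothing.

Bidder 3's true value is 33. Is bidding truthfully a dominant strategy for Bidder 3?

No

Consider the case where Bidder 1 bids 6, Bidder 2 bids 6 and Bidder 4 bids 6.
Truthful bid 33: wins, pays 33, utility 33 - 33 = 0.
Bid 27 instead: wins, pays 27, utility 33 - 27 = 6.
Since 6 > 0, bidding 27 is strictly better here, so truthful bidding is not dominant.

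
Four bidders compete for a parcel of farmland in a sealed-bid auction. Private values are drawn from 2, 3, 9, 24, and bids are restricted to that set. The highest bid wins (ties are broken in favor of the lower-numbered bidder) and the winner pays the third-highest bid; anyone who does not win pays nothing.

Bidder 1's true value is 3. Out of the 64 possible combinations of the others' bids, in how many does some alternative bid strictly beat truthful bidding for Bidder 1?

6

Others bid (2, 2, 9): truth gives 0; bid 9 gives 1 > 0. Violating.
Others bid (2, 2, 24): truth gives 0; bid 24 gives 1 > 0. Violating.
Others bid (2, 9, 2): truth gives 0; bid 9 gives 1 > 0. Violating.
Others bid (2, 24, 2): truth gives 0; bid 24 gives 1 > 0. Violating.
Others bid (2, 2, 2): truth gives 1; no alternative beats it.
Others bid (2, 2, 3): truth gives 1; no alternative beats it.
(Checking all 64 profiles: 6 have a profitable deviation, 58 do not.)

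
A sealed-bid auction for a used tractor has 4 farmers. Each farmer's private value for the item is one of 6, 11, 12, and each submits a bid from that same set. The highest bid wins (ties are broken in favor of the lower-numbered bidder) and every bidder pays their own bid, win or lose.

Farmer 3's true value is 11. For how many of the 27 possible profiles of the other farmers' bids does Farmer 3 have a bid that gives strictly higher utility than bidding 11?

25

Others bid (6, 6, 12): truth gives -11; bid 12 gives -1 > -11. Violating.
Others bid (6, 11, 6): truth gives -11; bid 12 gives -1 > -11. Violating.
Others bid (6, 11, 11): truth gives -11; bid 12 gives -1 > -11. Violating.
Others bid (6, 11, 12): truth gives -11; bid 12 gives -1 > -11. Violating.
Others bid (6, 6, 6): truth gives 0; no alternative beats it.
Others bid (6, 6, 11): truth gives 0; no alternative beats it.
(Checking all 27 profiles: 25 have a profitable deviation, 2 do not.)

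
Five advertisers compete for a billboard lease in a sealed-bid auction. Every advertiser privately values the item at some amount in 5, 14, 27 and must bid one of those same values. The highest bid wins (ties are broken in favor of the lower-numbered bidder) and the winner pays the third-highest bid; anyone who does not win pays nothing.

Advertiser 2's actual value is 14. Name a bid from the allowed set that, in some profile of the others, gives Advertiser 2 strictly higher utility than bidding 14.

Suppose Advertiser 1 bids 5, Advertiser 3 bids 5, Advertiser 4 bids 5 and Advertiser 5 bids 27.
Bid 14: loses, pays 0, utility 0.
Bid 27: wins, pays 5, utility 14 - 5 = 9.
So bidding 27 beats truth here (9 > 0).

27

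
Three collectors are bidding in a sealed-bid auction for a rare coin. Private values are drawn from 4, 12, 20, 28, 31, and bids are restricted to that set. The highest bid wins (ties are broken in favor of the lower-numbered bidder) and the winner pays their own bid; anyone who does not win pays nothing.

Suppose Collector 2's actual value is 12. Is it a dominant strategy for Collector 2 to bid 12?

Yes

Check each profile of the others' bids and compare truth against every alternative bid.
Others bid (4, 4): truth gives 0, best alternative gives 0.
Others bid (4, 12): truth gives 0, best alternative gives 0.
Others bid (4, 20): truth gives 0, best alternative gives 0.
Others bid (4, 28): truth gives 0, best alternative gives 0.
Others bid (4, 31): truth gives 0, best alternative gives 0.
Others bid (12, 4): truth gives 0, best alternative gives 0.
(Remaining 19 profiles checked similarly; truth is weakly best in each.)
In every case the truthful bid is at least as good as any alternative, so it is a dominant strategy.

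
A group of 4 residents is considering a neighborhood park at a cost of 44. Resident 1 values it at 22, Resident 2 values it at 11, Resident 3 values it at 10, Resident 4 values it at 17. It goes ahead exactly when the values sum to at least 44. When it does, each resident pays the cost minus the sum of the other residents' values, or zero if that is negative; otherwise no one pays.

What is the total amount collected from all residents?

7

Total value 60 ≥ cost 44, so it is built.
Resident 1: others sum to 38; max(0, 44 - 38) = 6.
Resident 2: others sum to 49; max(0, 44 - 49) = 0.
Resident 3: others sum to 50; max(0, 44 - 50) = 0.
Resident 4: others sum to 43; max(0, 44 - 43) = 1.
Total collected = 6 + 0 + 0 + 1 = 7.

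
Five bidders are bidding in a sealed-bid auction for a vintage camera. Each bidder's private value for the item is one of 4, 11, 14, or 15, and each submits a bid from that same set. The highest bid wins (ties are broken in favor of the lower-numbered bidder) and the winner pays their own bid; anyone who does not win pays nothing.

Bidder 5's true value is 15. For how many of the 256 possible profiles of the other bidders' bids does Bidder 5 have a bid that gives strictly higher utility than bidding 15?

Others bid (4, 4, 4, 4): truth gives 0; bid 11 gives 4 > 0. Violating.
Others bid (4, 4, 4, 11): truth gives 0; bid 14 gives 1 > 0. Violating.
Others bid (4, 4, 11, 4): truth gives 0; bid 14 gives 1 > 0. Violating.
Others bid (4, 4, 11, 11): truth gives 0; bid 14 gives 1 > 0. Violating.
Others bid (4, 4, 4, 14): truth gives 0; no alternative beats it.
Others bid (4, 4, 4, 15): truth gives 0; no alternative beats it.
(Checking all 256 profiles: 16 have a profitable deviation, 240 do not.)

16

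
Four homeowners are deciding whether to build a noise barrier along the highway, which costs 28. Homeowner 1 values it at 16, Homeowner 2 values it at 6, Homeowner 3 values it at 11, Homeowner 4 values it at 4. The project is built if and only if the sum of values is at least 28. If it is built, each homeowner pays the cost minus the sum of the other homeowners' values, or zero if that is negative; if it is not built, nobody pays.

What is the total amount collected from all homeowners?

9

Total value 37 ≥ cost 28, so it is built.
Homeowner 1: others sum to 21; max(0, 28 - 21) = 7.
Homeowner 2: others sum to 31; max(0, 28 - 31) = 0.
Homeowner 3: others sum to 26; max(0, 28 - 26) = 2.
Homeowner 4: others sum to 33; max(0, 28 - 33) = 0.
Total collected = 7 + 0 + 2 + 0 = 9.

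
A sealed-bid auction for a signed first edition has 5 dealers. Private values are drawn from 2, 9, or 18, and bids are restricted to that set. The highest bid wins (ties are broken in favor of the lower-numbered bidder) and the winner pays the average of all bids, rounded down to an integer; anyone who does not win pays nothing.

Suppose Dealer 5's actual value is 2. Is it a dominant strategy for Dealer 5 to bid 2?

Yes

Check each profile of the others' bids and compare truth against every alternative bid.
Others bid (2, 2, 2, 2): truth gives 0, best alternative gives -1.
Others bid (2, 2, 2, 9): truth gives 0, best alternative gives 0.
Others bid (2, 2, 2, 18): truth gives 0, best alternative gives 0.
Others bid (2, 2, 9, 2): truth gives 0, best alternative gives 0.
Others bid (2, 2, 9, 9): truth gives 0, best alternative gives 0.
Others bid (2, 2, 9, 18): truth gives 0, best alternative gives 0.
(Remaining 75 profiles checked similarly; truth is weakly best in each.)
In every case the truthful bid is at least as good as any alternative, so it is a dominant strategy.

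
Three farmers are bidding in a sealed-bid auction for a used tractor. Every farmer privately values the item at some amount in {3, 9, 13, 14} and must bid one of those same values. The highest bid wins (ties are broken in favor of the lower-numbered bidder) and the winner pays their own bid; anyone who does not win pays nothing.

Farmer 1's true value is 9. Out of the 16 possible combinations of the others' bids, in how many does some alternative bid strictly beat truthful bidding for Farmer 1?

Others bid (3, 3): truth gives 0; bid 3 gives 6 > 0. Violating.
Others bid (3, 9): truth gives 0; no alternative beats it.
Others bid (3, 13): truth gives 0; no alternative beats it.
(Checking all 16 profiles: 1 has a profitable deviation, 15 do not.)

1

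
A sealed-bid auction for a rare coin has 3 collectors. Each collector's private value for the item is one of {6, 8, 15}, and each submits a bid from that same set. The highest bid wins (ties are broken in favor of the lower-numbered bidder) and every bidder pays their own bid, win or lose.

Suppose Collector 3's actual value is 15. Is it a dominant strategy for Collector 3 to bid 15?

No

Consider the case where Collector 1 bids 6 and Collector 2 bids 6.
Truthful bid 15: wins, pays 15, utility 15 - 15 = 0.
Bid 8 instead: wins, pays 8, utility 15 - 8 = 7.
Since 7 > 0, bidding 8 is strictly better here, so truthful bidding is not dominant.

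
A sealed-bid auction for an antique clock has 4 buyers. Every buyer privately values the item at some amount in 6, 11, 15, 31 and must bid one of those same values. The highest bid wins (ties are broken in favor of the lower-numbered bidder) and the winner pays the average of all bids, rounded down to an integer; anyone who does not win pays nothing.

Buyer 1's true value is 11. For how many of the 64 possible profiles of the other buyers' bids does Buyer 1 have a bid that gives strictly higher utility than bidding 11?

Others bid (6, 6, 6): truth gives 4; bid 6 gives 5 > 4. Violating.
Others bid (6, 6, 15): truth gives 0; bid 15 gives 1 > 0. Violating.
Others bid (6, 15, 6): truth gives 0; bid 15 gives 1 > 0. Violating.
Others bid (15, 6, 6): truth gives 0; bid 15 gives 1 > 0. Violating.
Others bid (6, 6, 11): truth gives 3; no alternative beats it.
Others bid (6, 6, 31): truth gives 0; no alternative beats it.
(Checking all 64 profiles: 4 have a profitable deviation, 60 do not.)

4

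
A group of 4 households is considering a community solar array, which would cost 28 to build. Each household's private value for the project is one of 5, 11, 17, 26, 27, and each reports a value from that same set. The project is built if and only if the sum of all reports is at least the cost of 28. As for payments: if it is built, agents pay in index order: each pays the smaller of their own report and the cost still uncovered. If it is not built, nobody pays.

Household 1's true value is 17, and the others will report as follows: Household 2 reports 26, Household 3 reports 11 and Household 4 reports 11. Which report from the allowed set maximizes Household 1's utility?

5

Report 5: project built, pays 5, utility 17 - 5 = 12.
Report 11: project built, pays 11, utility 17 - 11 = 6.
Report 17: project built, pays 17, utility 17 - 17 = 0.
Report 26: project built, pays 26, utility 17 - 26 = -9.
Report 27: project built, pays 27, utility 17 - 27 = -10.
The best choice is 5 with utility 12.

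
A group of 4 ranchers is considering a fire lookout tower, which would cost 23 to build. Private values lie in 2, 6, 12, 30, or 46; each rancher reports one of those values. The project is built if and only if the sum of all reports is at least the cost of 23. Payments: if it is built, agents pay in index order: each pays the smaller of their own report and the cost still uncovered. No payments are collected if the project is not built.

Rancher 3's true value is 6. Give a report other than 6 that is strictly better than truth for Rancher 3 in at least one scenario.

Suppose Rancher 1 reports 2, Rancher 2 reports 2 and Rancher 4 reports 30.
Report 6: project built, pays 6, utility 6 - 6 = 0.
Report 2: project built, pays 2, utility 6 - 2 = 4.
So reporting 2 beats truth here (4 > 0).

2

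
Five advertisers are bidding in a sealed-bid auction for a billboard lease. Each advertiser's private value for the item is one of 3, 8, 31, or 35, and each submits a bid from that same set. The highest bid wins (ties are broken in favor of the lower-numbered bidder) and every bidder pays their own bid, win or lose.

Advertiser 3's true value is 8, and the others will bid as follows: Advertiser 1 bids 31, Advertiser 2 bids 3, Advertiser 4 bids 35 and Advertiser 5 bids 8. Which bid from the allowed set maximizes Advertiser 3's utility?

Bid 3: loses but pays 3, utility -3.
Bid 8: loses but pays 8, utility -8.
Bid 31: loses but pays 31, utility -31.
Bid 35: wins, pays 35, utility 8 - 35 = -27.
The best choice is 3 with utility -3.

3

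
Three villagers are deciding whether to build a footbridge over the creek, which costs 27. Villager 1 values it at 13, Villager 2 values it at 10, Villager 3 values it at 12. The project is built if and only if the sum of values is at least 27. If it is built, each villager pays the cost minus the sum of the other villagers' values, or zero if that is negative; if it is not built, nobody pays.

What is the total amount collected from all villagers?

Total value 35 ≥ cost 27, so it is built.
Villager 1: others sum to 22; max(0, 27 - 22) = 5.
Villager 2: others sum to 25; max(0, 27 - 25) = 2.
Villager 3: others sum to 23; max(0, 27 - 23) = 4.
Total collected = 5 + 2 + 4 = 11.

11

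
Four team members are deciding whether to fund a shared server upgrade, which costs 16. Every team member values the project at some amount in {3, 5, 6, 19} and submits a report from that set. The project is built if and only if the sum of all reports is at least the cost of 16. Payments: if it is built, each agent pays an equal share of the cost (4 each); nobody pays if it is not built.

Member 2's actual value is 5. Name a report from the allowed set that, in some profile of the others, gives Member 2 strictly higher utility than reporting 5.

Suppose Member 1 reports 3, Member 3 reports 3 and Member 4 reports 3.
Report 5: project not built, utility 0.
Report 19: project built, pays 4, utility 5 - 4 = 1.
So reporting 19 beats truth here (1 > 0).

19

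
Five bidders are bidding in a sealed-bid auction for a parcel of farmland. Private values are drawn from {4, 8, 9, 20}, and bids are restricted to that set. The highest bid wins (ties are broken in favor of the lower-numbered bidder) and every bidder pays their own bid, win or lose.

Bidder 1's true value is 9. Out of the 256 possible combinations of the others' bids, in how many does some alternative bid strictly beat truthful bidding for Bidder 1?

Others bid (4, 4, 4, 4): truth gives 0; bid 4 gives 5 > 0. Violating.
Others bid (4, 4, 4, 8): truth gives 0; bid 8 gives 1 > 0. Violating.
Others bid (4, 4, 4, 20): truth gives -9; bid 4 gives -4 > -9. Violating.
Others bid (4, 4, 8, 4): truth gives 0; bid 8 gives 1 > 0. Violating.
Others bid (4, 4, 4, 9): truth gives 0; no alternative beats it.
Others bid (4, 4, 8, 9): truth gives 0; no alternative beats it.
(Checking all 256 profiles: 191 have a profitable deviation, 65 do not.)

191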